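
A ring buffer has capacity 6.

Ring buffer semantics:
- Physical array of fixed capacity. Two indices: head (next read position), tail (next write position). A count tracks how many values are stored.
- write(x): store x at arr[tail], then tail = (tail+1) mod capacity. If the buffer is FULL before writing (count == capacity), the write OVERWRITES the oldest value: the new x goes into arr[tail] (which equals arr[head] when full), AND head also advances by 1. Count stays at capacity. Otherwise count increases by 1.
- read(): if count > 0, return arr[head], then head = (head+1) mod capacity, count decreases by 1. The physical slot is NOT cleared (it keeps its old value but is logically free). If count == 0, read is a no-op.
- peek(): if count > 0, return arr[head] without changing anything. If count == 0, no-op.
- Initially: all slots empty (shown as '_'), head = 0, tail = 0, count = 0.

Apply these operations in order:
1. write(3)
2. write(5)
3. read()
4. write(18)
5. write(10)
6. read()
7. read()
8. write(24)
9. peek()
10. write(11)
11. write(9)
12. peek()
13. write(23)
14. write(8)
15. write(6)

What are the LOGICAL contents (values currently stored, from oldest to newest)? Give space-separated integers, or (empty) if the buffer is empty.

Answer: 24 11 9 23 8 6

Derivation:
After op 1 (write(3)): arr=[3 _ _ _ _ _] head=0 tail=1 count=1
After op 2 (write(5)): arr=[3 5 _ _ _ _] head=0 tail=2 count=2
After op 3 (read()): arr=[3 5 _ _ _ _] head=1 tail=2 count=1
After op 4 (write(18)): arr=[3 5 18 _ _ _] head=1 tail=3 count=2
After op 5 (write(10)): arr=[3 5 18 10 _ _] head=1 tail=4 count=3
After op 6 (read()): arr=[3 5 18 10 _ _] head=2 tail=4 count=2
After op 7 (read()): arr=[3 5 18 10 _ _] head=3 tail=4 count=1
After op 8 (write(24)): arr=[3 5 18 10 24 _] head=3 tail=5 count=2
After op 9 (peek()): arr=[3 5 18 10 24 _] head=3 tail=5 count=2
After op 10 (write(11)): arr=[3 5 18 10 24 11] head=3 tail=0 count=3
After op 11 (write(9)): arr=[9 5 18 10 24 11] head=3 tail=1 count=4
After op 12 (peek()): arr=[9 5 18 10 24 11] head=3 tail=1 count=4
After op 13 (write(23)): arr=[9 23 18 10 24 11] head=3 tail=2 count=5
After op 14 (write(8)): arr=[9 23 8 10 24 11] head=3 tail=3 count=6
After op 15 (write(6)): arr=[9 23 8 6 24 11] head=4 tail=4 count=6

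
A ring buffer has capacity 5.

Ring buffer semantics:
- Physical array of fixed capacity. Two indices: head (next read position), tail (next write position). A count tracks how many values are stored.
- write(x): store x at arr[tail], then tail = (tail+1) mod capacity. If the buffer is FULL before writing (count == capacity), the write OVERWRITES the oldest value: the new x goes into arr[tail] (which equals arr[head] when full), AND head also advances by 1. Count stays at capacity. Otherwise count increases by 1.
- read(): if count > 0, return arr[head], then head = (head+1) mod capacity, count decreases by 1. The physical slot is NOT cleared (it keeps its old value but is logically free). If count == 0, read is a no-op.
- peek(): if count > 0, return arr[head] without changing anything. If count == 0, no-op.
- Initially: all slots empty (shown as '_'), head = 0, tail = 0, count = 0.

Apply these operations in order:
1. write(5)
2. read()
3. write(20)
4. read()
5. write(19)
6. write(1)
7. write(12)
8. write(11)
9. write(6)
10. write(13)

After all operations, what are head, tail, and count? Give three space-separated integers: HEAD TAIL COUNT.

After op 1 (write(5)): arr=[5 _ _ _ _] head=0 tail=1 count=1
After op 2 (read()): arr=[5 _ _ _ _] head=1 tail=1 count=0
After op 3 (write(20)): arr=[5 20 _ _ _] head=1 tail=2 count=1
After op 4 (read()): arr=[5 20 _ _ _] head=2 tail=2 count=0
After op 5 (write(19)): arr=[5 20 19 _ _] head=2 tail=3 count=1
After op 6 (write(1)): arr=[5 20 19 1 _] head=2 tail=4 count=2
After op 7 (write(12)): arr=[5 20 19 1 12] head=2 tail=0 count=3
After op 8 (write(11)): arr=[11 20 19 1 12] head=2 tail=1 count=4
After op 9 (write(6)): arr=[11 6 19 1 12] head=2 tail=2 count=5
After op 10 (write(13)): arr=[11 6 13 1 12] head=3 tail=3 count=5

Answer: 3 3 5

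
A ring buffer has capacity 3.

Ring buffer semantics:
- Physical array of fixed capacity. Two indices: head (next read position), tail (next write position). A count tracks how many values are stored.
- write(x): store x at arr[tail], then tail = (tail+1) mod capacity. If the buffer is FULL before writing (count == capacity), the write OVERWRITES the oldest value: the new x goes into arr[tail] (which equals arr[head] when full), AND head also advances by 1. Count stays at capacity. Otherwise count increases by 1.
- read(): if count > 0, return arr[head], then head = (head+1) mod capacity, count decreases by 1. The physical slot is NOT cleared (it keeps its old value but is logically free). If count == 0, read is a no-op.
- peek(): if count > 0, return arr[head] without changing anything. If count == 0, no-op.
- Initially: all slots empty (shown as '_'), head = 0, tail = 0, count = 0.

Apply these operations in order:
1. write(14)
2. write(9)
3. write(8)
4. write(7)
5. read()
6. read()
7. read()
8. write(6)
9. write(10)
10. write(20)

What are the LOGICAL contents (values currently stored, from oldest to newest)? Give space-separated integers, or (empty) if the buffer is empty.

After op 1 (write(14)): arr=[14 _ _] head=0 tail=1 count=1
After op 2 (write(9)): arr=[14 9 _] head=0 tail=2 count=2
After op 3 (write(8)): arr=[14 9 8] head=0 tail=0 count=3
After op 4 (write(7)): arr=[7 9 8] head=1 tail=1 count=3
After op 5 (read()): arr=[7 9 8] head=2 tail=1 count=2
After op 6 (read()): arr=[7 9 8] head=0 tail=1 count=1
After op 7 (read()): arr=[7 9 8] head=1 tail=1 count=0
After op 8 (write(6)): arr=[7 6 8] head=1 tail=2 count=1
After op 9 (write(10)): arr=[7 6 10] head=1 tail=0 count=2
After op 10 (write(20)): arr=[20 6 10] head=1 tail=1 count=3

Answer: 6 10 20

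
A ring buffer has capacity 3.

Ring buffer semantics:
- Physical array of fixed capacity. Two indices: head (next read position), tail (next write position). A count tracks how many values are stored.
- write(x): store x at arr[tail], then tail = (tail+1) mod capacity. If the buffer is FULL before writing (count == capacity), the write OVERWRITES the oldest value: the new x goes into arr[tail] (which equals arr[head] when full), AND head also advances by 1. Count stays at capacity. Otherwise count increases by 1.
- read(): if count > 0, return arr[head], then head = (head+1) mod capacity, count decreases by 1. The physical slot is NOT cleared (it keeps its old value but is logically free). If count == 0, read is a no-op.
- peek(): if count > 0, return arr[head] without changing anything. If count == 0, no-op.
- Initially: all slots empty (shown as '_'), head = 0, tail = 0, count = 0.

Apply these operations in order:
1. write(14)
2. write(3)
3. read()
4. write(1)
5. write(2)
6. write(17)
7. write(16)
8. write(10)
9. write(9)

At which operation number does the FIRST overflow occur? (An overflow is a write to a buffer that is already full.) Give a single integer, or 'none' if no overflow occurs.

After op 1 (write(14)): arr=[14 _ _] head=0 tail=1 count=1
After op 2 (write(3)): arr=[14 3 _] head=0 tail=2 count=2
After op 3 (read()): arr=[14 3 _] head=1 tail=2 count=1
After op 4 (write(1)): arr=[14 3 1] head=1 tail=0 count=2
After op 5 (write(2)): arr=[2 3 1] head=1 tail=1 count=3
After op 6 (write(17)): arr=[2 17 1] head=2 tail=2 count=3
After op 7 (write(16)): arr=[2 17 16] head=0 tail=0 count=3
After op 8 (write(10)): arr=[10 17 16] head=1 tail=1 count=3
After op 9 (write(9)): arr=[10 9 16] head=2 tail=2 count=3

Answer: 6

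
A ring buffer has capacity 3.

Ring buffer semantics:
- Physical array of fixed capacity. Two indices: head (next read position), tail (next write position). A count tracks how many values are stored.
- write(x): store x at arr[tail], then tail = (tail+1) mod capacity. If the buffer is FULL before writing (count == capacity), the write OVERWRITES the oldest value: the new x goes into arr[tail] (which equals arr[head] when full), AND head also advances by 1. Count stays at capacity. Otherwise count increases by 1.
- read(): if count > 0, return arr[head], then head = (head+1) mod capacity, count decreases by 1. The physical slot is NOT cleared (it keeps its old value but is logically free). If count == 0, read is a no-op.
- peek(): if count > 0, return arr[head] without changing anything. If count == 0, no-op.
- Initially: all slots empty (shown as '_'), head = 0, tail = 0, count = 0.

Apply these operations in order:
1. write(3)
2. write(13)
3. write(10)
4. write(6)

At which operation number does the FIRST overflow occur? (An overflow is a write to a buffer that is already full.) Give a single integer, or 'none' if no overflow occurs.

Answer: 4

Derivation:
After op 1 (write(3)): arr=[3 _ _] head=0 tail=1 count=1
After op 2 (write(13)): arr=[3 13 _] head=0 tail=2 count=2
After op 3 (write(10)): arr=[3 13 10] head=0 tail=0 count=3
After op 4 (write(6)): arr=[6 13 10] head=1 tail=1 count=3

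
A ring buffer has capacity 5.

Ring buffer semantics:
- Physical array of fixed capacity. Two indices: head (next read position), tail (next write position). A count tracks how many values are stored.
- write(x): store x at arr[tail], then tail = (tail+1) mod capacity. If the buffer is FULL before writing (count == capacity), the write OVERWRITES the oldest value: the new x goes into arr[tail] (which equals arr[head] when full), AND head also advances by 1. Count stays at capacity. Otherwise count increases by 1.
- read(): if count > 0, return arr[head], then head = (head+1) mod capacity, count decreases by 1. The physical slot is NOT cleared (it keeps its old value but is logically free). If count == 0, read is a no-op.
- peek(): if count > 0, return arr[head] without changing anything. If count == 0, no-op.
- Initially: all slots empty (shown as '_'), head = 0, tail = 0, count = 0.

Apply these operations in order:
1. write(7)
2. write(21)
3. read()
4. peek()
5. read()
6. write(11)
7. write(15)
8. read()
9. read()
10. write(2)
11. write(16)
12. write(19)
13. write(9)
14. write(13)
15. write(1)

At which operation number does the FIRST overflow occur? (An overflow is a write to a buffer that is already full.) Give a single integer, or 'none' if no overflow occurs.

After op 1 (write(7)): arr=[7 _ _ _ _] head=0 tail=1 count=1
After op 2 (write(21)): arr=[7 21 _ _ _] head=0 tail=2 count=2
After op 3 (read()): arr=[7 21 _ _ _] head=1 tail=2 count=1
After op 4 (peek()): arr=[7 21 _ _ _] head=1 tail=2 count=1
After op 5 (read()): arr=[7 21 _ _ _] head=2 tail=2 count=0
After op 6 (write(11)): arr=[7 21 11 _ _] head=2 tail=3 count=1
After op 7 (write(15)): arr=[7 21 11 15 _] head=2 tail=4 count=2
After op 8 (read()): arr=[7 21 11 15 _] head=3 tail=4 count=1
After op 9 (read()): arr=[7 21 11 15 _] head=4 tail=4 count=0
After op 10 (write(2)): arr=[7 21 11 15 2] head=4 tail=0 count=1
After op 11 (write(16)): arr=[16 21 11 15 2] head=4 tail=1 count=2
After op 12 (write(19)): arr=[16 19 11 15 2] head=4 tail=2 count=3
After op 13 (write(9)): arr=[16 19 9 15 2] head=4 tail=3 count=4
After op 14 (write(13)): arr=[16 19 9 13 2] head=4 tail=4 count=5
After op 15 (write(1)): arr=[16 19 9 13 1] head=0 tail=0 count=5

Answer: 15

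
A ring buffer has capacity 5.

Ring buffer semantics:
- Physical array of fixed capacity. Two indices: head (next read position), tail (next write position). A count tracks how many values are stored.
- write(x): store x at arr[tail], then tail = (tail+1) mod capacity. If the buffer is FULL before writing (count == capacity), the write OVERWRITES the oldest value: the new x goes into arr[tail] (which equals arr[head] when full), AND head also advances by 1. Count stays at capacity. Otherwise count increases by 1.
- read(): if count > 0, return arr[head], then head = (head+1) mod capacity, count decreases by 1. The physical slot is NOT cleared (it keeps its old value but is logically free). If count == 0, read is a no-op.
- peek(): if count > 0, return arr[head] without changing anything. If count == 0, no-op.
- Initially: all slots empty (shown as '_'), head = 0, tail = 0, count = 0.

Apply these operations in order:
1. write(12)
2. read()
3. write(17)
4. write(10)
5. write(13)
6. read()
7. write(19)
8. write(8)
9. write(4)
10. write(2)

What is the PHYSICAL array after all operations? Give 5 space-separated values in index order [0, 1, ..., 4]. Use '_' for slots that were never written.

Answer: 8 4 2 13 19

Derivation:
After op 1 (write(12)): arr=[12 _ _ _ _] head=0 tail=1 count=1
After op 2 (read()): arr=[12 _ _ _ _] head=1 tail=1 count=0
After op 3 (write(17)): arr=[12 17 _ _ _] head=1 tail=2 count=1
After op 4 (write(10)): arr=[12 17 10 _ _] head=1 tail=3 count=2
After op 5 (write(13)): arr=[12 17 10 13 _] head=1 tail=4 count=3
After op 6 (read()): arr=[12 17 10 13 _] head=2 tail=4 count=2
After op 7 (write(19)): arr=[12 17 10 13 19] head=2 tail=0 count=3
After op 8 (write(8)): arr=[8 17 10 13 19] head=2 tail=1 count=4
After op 9 (write(4)): arr=[8 4 10 13 19] head=2 tail=2 count=5
After op 10 (write(2)): arr=[8 4 2 13 19] head=3 tail=3 count=5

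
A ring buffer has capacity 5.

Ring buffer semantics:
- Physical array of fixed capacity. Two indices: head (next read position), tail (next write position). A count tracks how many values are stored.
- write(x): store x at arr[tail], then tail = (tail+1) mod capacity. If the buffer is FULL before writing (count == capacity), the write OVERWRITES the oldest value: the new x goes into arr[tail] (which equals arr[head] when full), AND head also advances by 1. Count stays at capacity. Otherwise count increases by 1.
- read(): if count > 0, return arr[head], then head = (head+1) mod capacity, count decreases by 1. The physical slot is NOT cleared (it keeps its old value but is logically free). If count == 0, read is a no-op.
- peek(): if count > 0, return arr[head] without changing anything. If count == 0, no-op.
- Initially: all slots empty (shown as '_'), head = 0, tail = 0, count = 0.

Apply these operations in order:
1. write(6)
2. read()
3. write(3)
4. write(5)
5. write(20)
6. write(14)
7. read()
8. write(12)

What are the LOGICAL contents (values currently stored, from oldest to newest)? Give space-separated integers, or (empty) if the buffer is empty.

Answer: 5 20 14 12

Derivation:
After op 1 (write(6)): arr=[6 _ _ _ _] head=0 tail=1 count=1
After op 2 (read()): arr=[6 _ _ _ _] head=1 tail=1 count=0
After op 3 (write(3)): arr=[6 3 _ _ _] head=1 tail=2 count=1
After op 4 (write(5)): arr=[6 3 5 _ _] head=1 tail=3 count=2
After op 5 (write(20)): arr=[6 3 5 20 _] head=1 tail=4 count=3
After op 6 (write(14)): arr=[6 3 5 20 14] head=1 tail=0 count=4
After op 7 (read()): arr=[6 3 5 20 14] head=2 tail=0 count=3
After op 8 (write(12)): arr=[12 3 5 20 14] head=2 tail=1 count=4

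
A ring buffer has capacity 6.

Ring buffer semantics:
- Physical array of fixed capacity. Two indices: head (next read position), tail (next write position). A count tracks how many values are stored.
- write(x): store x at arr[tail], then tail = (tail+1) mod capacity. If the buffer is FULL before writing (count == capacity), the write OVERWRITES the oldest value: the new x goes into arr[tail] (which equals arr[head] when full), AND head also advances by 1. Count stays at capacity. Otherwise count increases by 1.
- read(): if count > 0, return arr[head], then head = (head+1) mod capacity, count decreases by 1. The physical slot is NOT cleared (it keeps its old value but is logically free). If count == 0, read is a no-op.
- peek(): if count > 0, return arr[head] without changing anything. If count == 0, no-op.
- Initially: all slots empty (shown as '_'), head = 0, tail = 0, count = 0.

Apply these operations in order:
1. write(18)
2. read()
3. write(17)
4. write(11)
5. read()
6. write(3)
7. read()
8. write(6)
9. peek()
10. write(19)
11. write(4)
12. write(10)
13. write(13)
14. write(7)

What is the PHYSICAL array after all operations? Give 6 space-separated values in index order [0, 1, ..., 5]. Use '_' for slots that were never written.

After op 1 (write(18)): arr=[18 _ _ _ _ _] head=0 tail=1 count=1
After op 2 (read()): arr=[18 _ _ _ _ _] head=1 tail=1 count=0
After op 3 (write(17)): arr=[18 17 _ _ _ _] head=1 tail=2 count=1
After op 4 (write(11)): arr=[18 17 11 _ _ _] head=1 tail=3 count=2
After op 5 (read()): arr=[18 17 11 _ _ _] head=2 tail=3 count=1
After op 6 (write(3)): arr=[18 17 11 3 _ _] head=2 tail=4 count=2
After op 7 (read()): arr=[18 17 11 3 _ _] head=3 tail=4 count=1
After op 8 (write(6)): arr=[18 17 11 3 6 _] head=3 tail=5 count=2
After op 9 (peek()): arr=[18 17 11 3 6 _] head=3 tail=5 count=2
After op 10 (write(19)): arr=[18 17 11 3 6 19] head=3 tail=0 count=3
After op 11 (write(4)): arr=[4 17 11 3 6 19] head=3 tail=1 count=4
After op 12 (write(10)): arr=[4 10 11 3 6 19] head=3 tail=2 count=5
After op 13 (write(13)): arr=[4 10 13 3 6 19] head=3 tail=3 count=6
After op 14 (write(7)): arr=[4 10 13 7 6 19] head=4 tail=4 count=6

Answer: 4 10 13 7 6 19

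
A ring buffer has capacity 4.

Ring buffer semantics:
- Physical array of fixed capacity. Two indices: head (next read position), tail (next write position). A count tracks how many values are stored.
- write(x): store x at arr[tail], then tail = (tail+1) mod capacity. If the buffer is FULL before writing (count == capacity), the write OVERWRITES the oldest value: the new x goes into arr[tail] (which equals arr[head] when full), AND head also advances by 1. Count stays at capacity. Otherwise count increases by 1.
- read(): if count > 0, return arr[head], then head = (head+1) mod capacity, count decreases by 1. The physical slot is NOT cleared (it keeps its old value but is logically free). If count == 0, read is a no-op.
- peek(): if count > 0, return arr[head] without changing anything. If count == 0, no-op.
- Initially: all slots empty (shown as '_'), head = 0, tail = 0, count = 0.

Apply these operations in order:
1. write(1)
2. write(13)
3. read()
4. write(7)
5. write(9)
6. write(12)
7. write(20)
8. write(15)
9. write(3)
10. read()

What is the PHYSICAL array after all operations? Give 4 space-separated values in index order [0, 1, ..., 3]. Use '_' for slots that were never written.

After op 1 (write(1)): arr=[1 _ _ _] head=0 tail=1 count=1
After op 2 (write(13)): arr=[1 13 _ _] head=0 tail=2 count=2
After op 3 (read()): arr=[1 13 _ _] head=1 tail=2 count=1
After op 4 (write(7)): arr=[1 13 7 _] head=1 tail=3 count=2
After op 5 (write(9)): arr=[1 13 7 9] head=1 tail=0 count=3
After op 6 (write(12)): arr=[12 13 7 9] head=1 tail=1 count=4
After op 7 (write(20)): arr=[12 20 7 9] head=2 tail=2 count=4
After op 8 (write(15)): arr=[12 20 15 9] head=3 tail=3 count=4
After op 9 (write(3)): arr=[12 20 15 3] head=0 tail=0 count=4
After op 10 (read()): arr=[12 20 15 3] head=1 tail=0 count=3

Answer: 12 20 15 3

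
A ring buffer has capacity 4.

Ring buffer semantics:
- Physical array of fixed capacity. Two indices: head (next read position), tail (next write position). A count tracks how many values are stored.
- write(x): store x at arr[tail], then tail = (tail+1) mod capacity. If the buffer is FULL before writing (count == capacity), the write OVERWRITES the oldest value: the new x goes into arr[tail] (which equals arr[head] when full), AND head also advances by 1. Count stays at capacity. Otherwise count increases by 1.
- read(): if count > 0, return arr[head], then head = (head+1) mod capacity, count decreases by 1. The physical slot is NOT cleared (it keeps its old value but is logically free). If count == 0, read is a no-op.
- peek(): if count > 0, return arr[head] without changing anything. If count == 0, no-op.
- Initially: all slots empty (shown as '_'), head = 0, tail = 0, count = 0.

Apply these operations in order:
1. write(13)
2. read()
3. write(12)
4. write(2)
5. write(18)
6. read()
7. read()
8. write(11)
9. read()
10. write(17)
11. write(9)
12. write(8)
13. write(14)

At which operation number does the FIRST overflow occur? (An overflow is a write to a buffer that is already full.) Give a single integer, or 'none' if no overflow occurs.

After op 1 (write(13)): arr=[13 _ _ _] head=0 tail=1 count=1
After op 2 (read()): arr=[13 _ _ _] head=1 tail=1 count=0
After op 3 (write(12)): arr=[13 12 _ _] head=1 tail=2 count=1
After op 4 (write(2)): arr=[13 12 2 _] head=1 tail=3 count=2
After op 5 (write(18)): arr=[13 12 2 18] head=1 tail=0 count=3
After op 6 (read()): arr=[13 12 2 18] head=2 tail=0 count=2
After op 7 (read()): arr=[13 12 2 18] head=3 tail=0 count=1
After op 8 (write(11)): arr=[11 12 2 18] head=3 tail=1 count=2
After op 9 (read()): arr=[11 12 2 18] head=0 tail=1 count=1
After op 10 (write(17)): arr=[11 17 2 18] head=0 tail=2 count=2
After op 11 (write(9)): arr=[11 17 9 18] head=0 tail=3 count=3
After op 12 (write(8)): arr=[11 17 9 8] head=0 tail=0 count=4
After op 13 (write(14)): arr=[14 17 9 8] head=1 tail=1 count=4

Answer: 13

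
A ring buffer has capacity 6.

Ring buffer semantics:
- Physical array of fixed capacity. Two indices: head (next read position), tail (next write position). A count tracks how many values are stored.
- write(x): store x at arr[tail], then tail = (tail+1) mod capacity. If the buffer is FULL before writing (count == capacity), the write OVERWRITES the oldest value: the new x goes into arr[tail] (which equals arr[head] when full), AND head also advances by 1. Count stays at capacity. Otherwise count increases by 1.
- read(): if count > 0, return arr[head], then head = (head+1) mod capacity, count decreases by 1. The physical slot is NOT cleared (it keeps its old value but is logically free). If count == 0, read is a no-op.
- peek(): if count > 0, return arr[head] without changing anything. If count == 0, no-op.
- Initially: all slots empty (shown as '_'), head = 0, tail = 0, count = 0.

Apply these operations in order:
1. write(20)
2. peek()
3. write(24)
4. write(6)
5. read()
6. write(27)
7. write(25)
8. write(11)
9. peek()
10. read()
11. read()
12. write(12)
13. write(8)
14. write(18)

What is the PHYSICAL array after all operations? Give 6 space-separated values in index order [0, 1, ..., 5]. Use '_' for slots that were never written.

After op 1 (write(20)): arr=[20 _ _ _ _ _] head=0 tail=1 count=1
After op 2 (peek()): arr=[20 _ _ _ _ _] head=0 tail=1 count=1
After op 3 (write(24)): arr=[20 24 _ _ _ _] head=0 tail=2 count=2
After op 4 (write(6)): arr=[20 24 6 _ _ _] head=0 tail=3 count=3
After op 5 (read()): arr=[20 24 6 _ _ _] head=1 tail=3 count=2
After op 6 (write(27)): arr=[20 24 6 27 _ _] head=1 tail=4 count=3
After op 7 (write(25)): arr=[20 24 6 27 25 _] head=1 tail=5 count=4
After op 8 (write(11)): arr=[20 24 6 27 25 11] head=1 tail=0 count=5
After op 9 (peek()): arr=[20 24 6 27 25 11] head=1 tail=0 count=5
After op 10 (read()): arr=[20 24 6 27 25 11] head=2 tail=0 count=4
After op 11 (read()): arr=[20 24 6 27 25 11] head=3 tail=0 count=3
After op 12 (write(12)): arr=[12 24 6 27 25 11] head=3 tail=1 count=4
After op 13 (write(8)): arr=[12 8 6 27 25 11] head=3 tail=2 count=5
After op 14 (write(18)): arr=[12 8 18 27 25 11] head=3 tail=3 count=6

Answer: 12 8 18 27 25 11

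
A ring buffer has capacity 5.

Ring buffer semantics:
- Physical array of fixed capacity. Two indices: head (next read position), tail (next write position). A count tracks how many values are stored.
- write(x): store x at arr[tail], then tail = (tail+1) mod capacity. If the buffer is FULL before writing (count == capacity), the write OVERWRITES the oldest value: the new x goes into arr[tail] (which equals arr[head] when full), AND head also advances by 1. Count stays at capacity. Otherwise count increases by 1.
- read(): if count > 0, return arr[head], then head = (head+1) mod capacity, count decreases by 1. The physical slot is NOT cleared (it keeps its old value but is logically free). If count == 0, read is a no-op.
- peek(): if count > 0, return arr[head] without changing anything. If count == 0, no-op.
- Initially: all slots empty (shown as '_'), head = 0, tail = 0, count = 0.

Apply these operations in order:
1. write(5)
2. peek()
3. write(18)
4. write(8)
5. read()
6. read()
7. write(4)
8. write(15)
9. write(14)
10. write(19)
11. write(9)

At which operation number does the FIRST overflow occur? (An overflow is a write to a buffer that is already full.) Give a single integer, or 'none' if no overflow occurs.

After op 1 (write(5)): arr=[5 _ _ _ _] head=0 tail=1 count=1
After op 2 (peek()): arr=[5 _ _ _ _] head=0 tail=1 count=1
After op 3 (write(18)): arr=[5 18 _ _ _] head=0 tail=2 count=2
After op 4 (write(8)): arr=[5 18 8 _ _] head=0 tail=3 count=3
After op 5 (read()): arr=[5 18 8 _ _] head=1 tail=3 count=2
After op 6 (read()): arr=[5 18 8 _ _] head=2 tail=3 count=1
After op 7 (write(4)): arr=[5 18 8 4 _] head=2 tail=4 count=2
After op 8 (write(15)): arr=[5 18 8 4 15] head=2 tail=0 count=3
After op 9 (write(14)): arr=[14 18 8 4 15] head=2 tail=1 count=4
After op 10 (write(19)): arr=[14 19 8 4 15] head=2 tail=2 count=5
After op 11 (write(9)): arr=[14 19 9 4 15] head=3 tail=3 count=5

Answer: 11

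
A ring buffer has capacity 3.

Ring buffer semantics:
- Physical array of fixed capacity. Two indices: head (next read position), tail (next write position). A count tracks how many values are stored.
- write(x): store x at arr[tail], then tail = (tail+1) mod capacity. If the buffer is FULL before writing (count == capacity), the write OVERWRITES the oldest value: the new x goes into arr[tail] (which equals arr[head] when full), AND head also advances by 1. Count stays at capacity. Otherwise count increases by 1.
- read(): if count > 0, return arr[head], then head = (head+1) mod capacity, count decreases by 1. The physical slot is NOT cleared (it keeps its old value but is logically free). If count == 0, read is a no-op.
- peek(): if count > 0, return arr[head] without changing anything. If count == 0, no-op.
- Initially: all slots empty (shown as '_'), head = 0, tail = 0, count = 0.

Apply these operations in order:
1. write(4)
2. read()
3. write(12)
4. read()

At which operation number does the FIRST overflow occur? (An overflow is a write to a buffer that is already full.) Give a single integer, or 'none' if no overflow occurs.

After op 1 (write(4)): arr=[4 _ _] head=0 tail=1 count=1
After op 2 (read()): arr=[4 _ _] head=1 tail=1 count=0
After op 3 (write(12)): arr=[4 12 _] head=1 tail=2 count=1
After op 4 (read()): arr=[4 12 _] head=2 tail=2 count=0

Answer: none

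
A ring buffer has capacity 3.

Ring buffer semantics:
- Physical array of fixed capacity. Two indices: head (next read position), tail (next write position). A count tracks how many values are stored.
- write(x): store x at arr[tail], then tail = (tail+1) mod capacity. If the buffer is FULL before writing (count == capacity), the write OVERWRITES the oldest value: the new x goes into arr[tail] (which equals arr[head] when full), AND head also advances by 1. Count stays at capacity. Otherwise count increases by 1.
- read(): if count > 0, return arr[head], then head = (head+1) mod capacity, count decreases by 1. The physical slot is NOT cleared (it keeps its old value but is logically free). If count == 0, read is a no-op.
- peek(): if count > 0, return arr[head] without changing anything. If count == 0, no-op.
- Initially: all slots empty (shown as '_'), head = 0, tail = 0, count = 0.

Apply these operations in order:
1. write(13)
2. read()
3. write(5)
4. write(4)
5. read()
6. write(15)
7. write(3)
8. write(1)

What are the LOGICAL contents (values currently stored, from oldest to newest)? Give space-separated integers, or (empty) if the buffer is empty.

Answer: 15 3 1

Derivation:
After op 1 (write(13)): arr=[13 _ _] head=0 tail=1 count=1
After op 2 (read()): arr=[13 _ _] head=1 tail=1 count=0
After op 3 (write(5)): arr=[13 5 _] head=1 tail=2 count=1
After op 4 (write(4)): arr=[13 5 4] head=1 tail=0 count=2
After op 5 (read()): arr=[13 5 4] head=2 tail=0 count=1
After op 6 (write(15)): arr=[15 5 4] head=2 tail=1 count=2
After op 7 (write(3)): arr=[15 3 4] head=2 tail=2 count=3
After op 8 (write(1)): arr=[15 3 1] head=0 tail=0 count=3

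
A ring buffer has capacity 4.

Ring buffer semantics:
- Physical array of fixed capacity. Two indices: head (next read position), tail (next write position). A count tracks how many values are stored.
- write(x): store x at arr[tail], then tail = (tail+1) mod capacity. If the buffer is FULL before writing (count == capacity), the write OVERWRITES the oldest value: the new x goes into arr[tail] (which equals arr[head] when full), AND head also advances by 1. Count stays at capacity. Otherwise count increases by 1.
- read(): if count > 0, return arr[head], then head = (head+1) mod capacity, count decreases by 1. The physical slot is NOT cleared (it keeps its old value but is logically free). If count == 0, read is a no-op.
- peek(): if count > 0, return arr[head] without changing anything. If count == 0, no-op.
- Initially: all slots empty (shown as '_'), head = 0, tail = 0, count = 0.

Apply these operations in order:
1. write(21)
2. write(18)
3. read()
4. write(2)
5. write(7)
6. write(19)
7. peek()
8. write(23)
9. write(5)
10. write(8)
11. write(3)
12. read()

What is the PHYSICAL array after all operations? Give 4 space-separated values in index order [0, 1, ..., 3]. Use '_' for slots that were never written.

Answer: 3 23 5 8

Derivation:
After op 1 (write(21)): arr=[21 _ _ _] head=0 tail=1 count=1
After op 2 (write(18)): arr=[21 18 _ _] head=0 tail=2 count=2
After op 3 (read()): arr=[21 18 _ _] head=1 tail=2 count=1
After op 4 (write(2)): arr=[21 18 2 _] head=1 tail=3 count=2
After op 5 (write(7)): arr=[21 18 2 7] head=1 tail=0 count=3
After op 6 (write(19)): arr=[19 18 2 7] head=1 tail=1 count=4
After op 7 (peek()): arr=[19 18 2 7] head=1 tail=1 count=4
After op 8 (write(23)): arr=[19 23 2 7] head=2 tail=2 count=4
After op 9 (write(5)): arr=[19 23 5 7] head=3 tail=3 count=4
After op 10 (write(8)): arr=[19 23 5 8] head=0 tail=0 count=4
After op 11 (write(3)): arr=[3 23 5 8] head=1 tail=1 count=4
After op 12 (read()): arr=[3 23 5 8] head=2 tail=1 count=3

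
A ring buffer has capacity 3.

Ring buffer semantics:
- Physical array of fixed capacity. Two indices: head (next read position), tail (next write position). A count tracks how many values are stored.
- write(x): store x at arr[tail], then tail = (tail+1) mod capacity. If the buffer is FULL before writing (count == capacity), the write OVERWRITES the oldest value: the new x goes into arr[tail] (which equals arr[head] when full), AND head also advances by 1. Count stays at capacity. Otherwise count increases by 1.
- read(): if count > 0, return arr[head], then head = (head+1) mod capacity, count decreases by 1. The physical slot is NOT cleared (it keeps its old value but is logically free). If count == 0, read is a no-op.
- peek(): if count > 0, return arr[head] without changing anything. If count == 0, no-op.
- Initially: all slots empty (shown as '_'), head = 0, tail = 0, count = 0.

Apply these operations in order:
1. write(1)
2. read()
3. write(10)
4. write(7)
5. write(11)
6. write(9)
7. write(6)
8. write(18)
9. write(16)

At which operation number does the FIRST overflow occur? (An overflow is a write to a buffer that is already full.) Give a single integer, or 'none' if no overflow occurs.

After op 1 (write(1)): arr=[1 _ _] head=0 tail=1 count=1
After op 2 (read()): arr=[1 _ _] head=1 tail=1 count=0
After op 3 (write(10)): arr=[1 10 _] head=1 tail=2 count=1
After op 4 (write(7)): arr=[1 10 7] head=1 tail=0 count=2
After op 5 (write(11)): arr=[11 10 7] head=1 tail=1 count=3
After op 6 (write(9)): arr=[11 9 7] head=2 tail=2 count=3
After op 7 (write(6)): arr=[11 9 6] head=0 tail=0 count=3
After op 8 (write(18)): arr=[18 9 6] head=1 tail=1 count=3
After op 9 (write(16)): arr=[18 16 6] head=2 tail=2 count=3

Answer: 6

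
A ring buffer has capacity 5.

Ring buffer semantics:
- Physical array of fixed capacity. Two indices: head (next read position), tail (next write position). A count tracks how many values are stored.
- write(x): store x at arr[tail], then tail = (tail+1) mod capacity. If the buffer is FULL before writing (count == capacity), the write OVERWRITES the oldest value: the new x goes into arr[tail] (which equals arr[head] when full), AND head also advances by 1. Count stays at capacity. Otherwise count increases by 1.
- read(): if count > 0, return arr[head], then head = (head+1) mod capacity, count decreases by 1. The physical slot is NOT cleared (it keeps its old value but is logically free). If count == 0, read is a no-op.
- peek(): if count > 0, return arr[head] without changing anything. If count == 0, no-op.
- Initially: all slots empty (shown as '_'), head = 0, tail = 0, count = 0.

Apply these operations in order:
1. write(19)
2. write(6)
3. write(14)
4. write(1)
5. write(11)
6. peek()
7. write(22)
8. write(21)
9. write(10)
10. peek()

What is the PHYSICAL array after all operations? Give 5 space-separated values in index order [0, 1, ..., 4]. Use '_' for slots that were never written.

Answer: 22 21 10 1 11

Derivation:
After op 1 (write(19)): arr=[19 _ _ _ _] head=0 tail=1 count=1
After op 2 (write(6)): arr=[19 6 _ _ _] head=0 tail=2 count=2
After op 3 (write(14)): arr=[19 6 14 _ _] head=0 tail=3 count=3
After op 4 (write(1)): arr=[19 6 14 1 _] head=0 tail=4 count=4
After op 5 (write(11)): arr=[19 6 14 1 11] head=0 tail=0 count=5
After op 6 (peek()): arr=[19 6 14 1 11] head=0 tail=0 count=5
After op 7 (write(22)): arr=[22 6 14 1 11] head=1 tail=1 count=5
After op 8 (write(21)): arr=[22 21 14 1 11] head=2 tail=2 count=5
After op 9 (write(10)): arr=[22 21 10 1 11] head=3 tail=3 count=5
After op 10 (peek()): arr=[22 21 10 1 11] head=3 tail=3 count=5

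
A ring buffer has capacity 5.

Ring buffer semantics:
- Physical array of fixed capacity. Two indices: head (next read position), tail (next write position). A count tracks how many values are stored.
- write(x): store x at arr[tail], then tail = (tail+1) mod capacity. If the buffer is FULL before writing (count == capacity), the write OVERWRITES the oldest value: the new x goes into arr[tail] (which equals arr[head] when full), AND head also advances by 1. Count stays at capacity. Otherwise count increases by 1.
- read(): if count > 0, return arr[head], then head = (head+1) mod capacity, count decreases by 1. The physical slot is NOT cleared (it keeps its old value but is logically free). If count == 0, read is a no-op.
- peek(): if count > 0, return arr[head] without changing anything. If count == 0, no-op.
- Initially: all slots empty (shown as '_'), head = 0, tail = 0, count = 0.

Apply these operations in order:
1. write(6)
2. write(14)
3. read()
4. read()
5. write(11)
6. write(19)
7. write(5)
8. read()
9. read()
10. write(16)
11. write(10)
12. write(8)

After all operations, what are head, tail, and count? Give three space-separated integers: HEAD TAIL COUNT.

After op 1 (write(6)): arr=[6 _ _ _ _] head=0 tail=1 count=1
After op 2 (write(14)): arr=[6 14 _ _ _] head=0 tail=2 count=2
After op 3 (read()): arr=[6 14 _ _ _] head=1 tail=2 count=1
After op 4 (read()): arr=[6 14 _ _ _] head=2 tail=2 count=0
After op 5 (write(11)): arr=[6 14 11 _ _] head=2 tail=3 count=1
After op 6 (write(19)): arr=[6 14 11 19 _] head=2 tail=4 count=2
After op 7 (write(5)): arr=[6 14 11 19 5] head=2 tail=0 count=3
After op 8 (read()): arr=[6 14 11 19 5] head=3 tail=0 count=2
After op 9 (read()): arr=[6 14 11 19 5] head=4 tail=0 count=1
After op 10 (write(16)): arr=[16 14 11 19 5] head=4 tail=1 count=2
After op 11 (write(10)): arr=[16 10 11 19 5] head=4 tail=2 count=3
After op 12 (write(8)): arr=[16 10 8 19 5] head=4 tail=3 count=4

Answer: 4 3 4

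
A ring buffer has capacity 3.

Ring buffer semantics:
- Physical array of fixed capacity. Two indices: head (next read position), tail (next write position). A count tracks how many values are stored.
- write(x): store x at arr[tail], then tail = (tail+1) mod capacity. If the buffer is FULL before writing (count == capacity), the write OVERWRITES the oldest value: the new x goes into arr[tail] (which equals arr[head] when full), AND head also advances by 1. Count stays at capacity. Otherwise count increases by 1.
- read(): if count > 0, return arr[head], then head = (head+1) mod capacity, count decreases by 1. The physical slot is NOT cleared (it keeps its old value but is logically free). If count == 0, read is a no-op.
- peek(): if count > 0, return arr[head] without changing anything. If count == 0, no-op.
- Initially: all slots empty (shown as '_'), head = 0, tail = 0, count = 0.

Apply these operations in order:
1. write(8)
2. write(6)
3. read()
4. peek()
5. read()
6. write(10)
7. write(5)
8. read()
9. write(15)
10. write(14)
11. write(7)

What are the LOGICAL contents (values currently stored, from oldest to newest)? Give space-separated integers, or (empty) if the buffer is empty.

After op 1 (write(8)): arr=[8 _ _] head=0 tail=1 count=1
After op 2 (write(6)): arr=[8 6 _] head=0 tail=2 count=2
After op 3 (read()): arr=[8 6 _] head=1 tail=2 count=1
After op 4 (peek()): arr=[8 6 _] head=1 tail=2 count=1
After op 5 (read()): arr=[8 6 _] head=2 tail=2 count=0
After op 6 (write(10)): arr=[8 6 10] head=2 tail=0 count=1
After op 7 (write(5)): arr=[5 6 10] head=2 tail=1 count=2
After op 8 (read()): arr=[5 6 10] head=0 tail=1 count=1
After op 9 (write(15)): arr=[5 15 10] head=0 tail=2 count=2
After op 10 (write(14)): arr=[5 15 14] head=0 tail=0 count=3
After op 11 (write(7)): arr=[7 15 14] head=1 tail=1 count=3

Answer: 15 14 7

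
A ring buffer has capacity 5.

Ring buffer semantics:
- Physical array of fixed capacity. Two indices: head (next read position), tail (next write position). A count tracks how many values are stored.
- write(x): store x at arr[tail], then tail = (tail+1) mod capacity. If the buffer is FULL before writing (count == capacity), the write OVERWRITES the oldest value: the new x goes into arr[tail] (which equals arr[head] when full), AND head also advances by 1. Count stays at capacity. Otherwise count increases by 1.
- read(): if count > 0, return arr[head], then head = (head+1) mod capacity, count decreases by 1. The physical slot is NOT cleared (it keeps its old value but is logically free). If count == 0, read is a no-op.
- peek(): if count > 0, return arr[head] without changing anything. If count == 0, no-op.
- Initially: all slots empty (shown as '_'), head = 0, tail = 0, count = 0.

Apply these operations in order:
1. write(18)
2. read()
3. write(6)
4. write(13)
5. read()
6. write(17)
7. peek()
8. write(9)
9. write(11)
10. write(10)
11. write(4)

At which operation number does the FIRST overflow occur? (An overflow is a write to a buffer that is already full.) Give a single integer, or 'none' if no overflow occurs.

After op 1 (write(18)): arr=[18 _ _ _ _] head=0 tail=1 count=1
After op 2 (read()): arr=[18 _ _ _ _] head=1 tail=1 count=0
After op 3 (write(6)): arr=[18 6 _ _ _] head=1 tail=2 count=1
After op 4 (write(13)): arr=[18 6 13 _ _] head=1 tail=3 count=2
After op 5 (read()): arr=[18 6 13 _ _] head=2 tail=3 count=1
After op 6 (write(17)): arr=[18 6 13 17 _] head=2 tail=4 count=2
After op 7 (peek()): arr=[18 6 13 17 _] head=2 tail=4 count=2
After op 8 (write(9)): arr=[18 6 13 17 9] head=2 tail=0 count=3
After op 9 (write(11)): arr=[11 6 13 17 9] head=2 tail=1 count=4
After op 10 (write(10)): arr=[11 10 13 17 9] head=2 tail=2 count=5
After op 11 (write(4)): arr=[11 10 4 17 9] head=3 tail=3 count=5

Answer: 11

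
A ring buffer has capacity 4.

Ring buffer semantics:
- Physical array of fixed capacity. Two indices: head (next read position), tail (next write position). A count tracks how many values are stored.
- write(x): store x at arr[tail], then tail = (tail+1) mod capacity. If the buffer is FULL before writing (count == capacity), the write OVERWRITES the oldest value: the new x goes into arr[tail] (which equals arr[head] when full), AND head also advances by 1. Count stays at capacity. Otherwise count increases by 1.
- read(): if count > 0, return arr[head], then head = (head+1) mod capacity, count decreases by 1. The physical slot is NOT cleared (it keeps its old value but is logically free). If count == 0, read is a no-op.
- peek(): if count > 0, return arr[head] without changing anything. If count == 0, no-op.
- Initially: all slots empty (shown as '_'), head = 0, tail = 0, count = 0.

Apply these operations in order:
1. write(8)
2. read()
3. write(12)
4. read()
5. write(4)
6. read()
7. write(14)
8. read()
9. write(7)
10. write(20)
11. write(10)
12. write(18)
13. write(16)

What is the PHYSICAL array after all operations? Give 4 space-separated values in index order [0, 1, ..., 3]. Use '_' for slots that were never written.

After op 1 (write(8)): arr=[8 _ _ _] head=0 tail=1 count=1
After op 2 (read()): arr=[8 _ _ _] head=1 tail=1 count=0
After op 3 (write(12)): arr=[8 12 _ _] head=1 tail=2 count=1
After op 4 (read()): arr=[8 12 _ _] head=2 tail=2 count=0
After op 5 (write(4)): arr=[8 12 4 _] head=2 tail=3 count=1
After op 6 (read()): arr=[8 12 4 _] head=3 tail=3 count=0
After op 7 (write(14)): arr=[8 12 4 14] head=3 tail=0 count=1
After op 8 (read()): arr=[8 12 4 14] head=0 tail=0 count=0
After op 9 (write(7)): arr=[7 12 4 14] head=0 tail=1 count=1
After op 10 (write(20)): arr=[7 20 4 14] head=0 tail=2 count=2
After op 11 (write(10)): arr=[7 20 10 14] head=0 tail=3 count=3
After op 12 (write(18)): arr=[7 20 10 18] head=0 tail=0 count=4
After op 13 (write(16)): arr=[16 20 10 18] head=1 tail=1 count=4

Answer: 16 20 10 18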